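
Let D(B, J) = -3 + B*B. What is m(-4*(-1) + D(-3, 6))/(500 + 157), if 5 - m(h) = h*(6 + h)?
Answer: -155/657 ≈ -0.23592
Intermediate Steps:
D(B, J) = -3 + B²
m(h) = 5 - h*(6 + h)
m(-4*(-1) + D(-3, 6))/(500 + 157) = (5 - (-4*(-1) + (-3 + (-3)²))² - 6*(-4*(-1) + (-3 + (-3)²)))/(500 + 157) = (5 - (4 + (-3 + 9))² - 6*(4 + (-3 + 9)))/657 = (5 - (4 + 6)² - 6*(4 + 6))*(1/657) = (5 - 1*10² - 6*10)*(1/657) = (5 - 1*100 - 60)*(1/657) = (5 - 100 - 60)*(1/657) = -155*1/657 = -155/657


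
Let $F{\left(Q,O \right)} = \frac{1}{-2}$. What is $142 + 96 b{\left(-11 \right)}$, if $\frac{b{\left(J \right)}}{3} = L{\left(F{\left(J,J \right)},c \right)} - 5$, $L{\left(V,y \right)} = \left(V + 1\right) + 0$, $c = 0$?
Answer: $-1154$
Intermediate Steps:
$F{\left(Q,O \right)} = - \frac{1}{2}$
$L{\left(V,y \right)} = 1 + V$ ($L{\left(V,y \right)} = \left(1 + V\right) + 0 = 1 + V$)
$b{\left(J \right)} = - \frac{27}{2}$ ($b{\left(J \right)} = 3 \left(\left(1 - \frac{1}{2}\right) - 5\right) = 3 \left(\frac{1}{2} - 5\right) = 3 \left(- \frac{9}{2}\right) = - \frac{27}{2}$)
$142 + 96 b{\left(-11 \right)} = 142 + 96 \left(- \frac{27}{2}\right) = 142 - 1296 = -1154$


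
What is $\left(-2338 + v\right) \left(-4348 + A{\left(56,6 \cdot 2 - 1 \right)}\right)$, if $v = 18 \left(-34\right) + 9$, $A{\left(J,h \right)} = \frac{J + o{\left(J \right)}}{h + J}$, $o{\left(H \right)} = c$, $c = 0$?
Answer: $\frac{856595660}{67} \approx 1.2785 \cdot 10^{7}$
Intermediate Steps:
$o{\left(H \right)} = 0$
$A{\left(J,h \right)} = \frac{J}{J + h}$ ($A{\left(J,h \right)} = \frac{J + 0}{h + J} = \frac{J}{J + h}$)
$v = -603$ ($v = -612 + 9 = -603$)
$\left(-2338 + v\right) \left(-4348 + A{\left(56,6 \cdot 2 - 1 \right)}\right) = \left(-2338 - 603\right) \left(-4348 + \frac{56}{56 + \left(6 \cdot 2 - 1\right)}\right) = - 2941 \left(-4348 + \frac{56}{56 + \left(12 - 1\right)}\right) = - 2941 \left(-4348 + \frac{56}{56 + 11}\right) = - 2941 \left(-4348 + \frac{56}{67}\right) = \left(-2941\right) \left(- \frac{291260}{67}\right) = \frac{856595660}{67}$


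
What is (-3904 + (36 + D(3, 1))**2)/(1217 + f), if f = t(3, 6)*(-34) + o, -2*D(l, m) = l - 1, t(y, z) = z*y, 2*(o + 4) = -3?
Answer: -5358/1199 ≈ -4.4687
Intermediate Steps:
o = -11/2 (o = -4 + (1/2)*(-3) = -4 - 3/2 = -11/2 ≈ -5.5000)
t(y, z) = y*z
D(l, m) = 1/2 - l/2 (D(l, m) = -(l - 1)/2 = -(-1 + l)/2 = 1/2 - l/2)
f = -1235/2 (f = (3*6)*(-34) - 11/2 = 18*(-34) - 11/2 = -612 - 11/2 = -1235/2 ≈ -617.50)
(-3904 + (36 + D(3, 1))**2)/(1217 + f) = (-3904 + (36 + (1/2 - 1/2*3))**2)/(1217 - 1235/2) = (-3904 + (36 + (1/2 - 3/2))**2)/(1199/2) = (-3904 + (36 - 1)**2)*(2/1199) = (-3904 + 35**2)*(2/1199) = (-3904 + 1225)*(2/1199) = -2679*2/1199 = -5358/1199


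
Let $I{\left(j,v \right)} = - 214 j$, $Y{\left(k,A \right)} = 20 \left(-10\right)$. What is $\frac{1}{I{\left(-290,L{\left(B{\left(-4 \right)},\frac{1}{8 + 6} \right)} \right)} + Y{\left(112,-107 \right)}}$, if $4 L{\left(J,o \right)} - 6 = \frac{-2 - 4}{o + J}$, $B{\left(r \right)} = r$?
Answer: $\frac{1}{61860} \approx 1.6166 \cdot 10^{-5}$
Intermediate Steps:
$Y{\left(k,A \right)} = -200$
$L{\left(J,o \right)} = \frac{3}{2} - \frac{3}{2 \left(J + o\right)}$ ($L{\left(J,o \right)} = \frac{3}{2} + \frac{\left(-2 - 4\right) \frac{1}{o + J}}{4} = \frac{3}{2} + \frac{\left(-6\right) \frac{1}{J + o}}{4} = \frac{3}{2} - \frac{3}{2 \left(J + o\right)}$)
$\frac{1}{I{\left(-290,L{\left(B{\left(-4 \right)},\frac{1}{8 + 6} \right)} \right)} + Y{\left(112,-107 \right)}} = \frac{1}{\left(-214\right) \left(-290\right) - 200} = \frac{1}{62060 - 200} = \frac{1}{61860}$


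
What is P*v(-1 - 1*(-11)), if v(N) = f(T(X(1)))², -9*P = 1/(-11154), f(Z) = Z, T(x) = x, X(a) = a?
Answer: 1/100386 ≈ 9.9615e-6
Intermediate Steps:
P = 1/100386 (P = -⅑/(-11154) = -⅑*(-1/11154) = 1/100386 ≈ 9.9615e-6)
v(N) = 1 (v(N) = 1² = 1)
P*v(-1 - 1*(-11)) = (1/100386)*1 = 1/100386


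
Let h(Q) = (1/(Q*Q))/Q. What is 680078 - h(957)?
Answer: 596066259704453/876467493 ≈ 6.8008e+5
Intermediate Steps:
h(Q) = Q**(-3) (h(Q) = 1/(Q**2*Q) = Q**(-3))
680078 - h(957) = 680078 - 1/957**3 = 680078 - 1*1/876467493 = 680078 - 1/876467493 = 596066259704453/876467493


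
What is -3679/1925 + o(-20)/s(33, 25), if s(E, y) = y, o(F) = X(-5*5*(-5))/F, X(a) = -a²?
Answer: 225909/7700 ≈ 29.339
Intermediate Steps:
o(F) = -15625/F (o(F) = (-(-5*5*(-5))²)/F = (-(-25*(-5))²)/F = (-1*125²)/F = (-1*15625)/F = -15625/F)
-3679/1925 + o(-20)/s(33, 25) = -3679/1925 - 15625/(-20)/25 = -3679*1/1925 - 15625*(-1/20)*(1/25) = -3679/1925 + (3125/4)*(1/25) = -3679/1925 + 125/4 = 225909/7700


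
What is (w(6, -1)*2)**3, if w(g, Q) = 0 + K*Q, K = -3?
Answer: 216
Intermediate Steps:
w(g, Q) = -3*Q (w(g, Q) = 0 - 3*Q = -3*Q)
(w(6, -1)*2)**3 = (-3*(-1)*2)**3 = (3*2)**3 = 6**3 = 216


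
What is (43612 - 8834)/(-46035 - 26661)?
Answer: -17389/36348 ≈ -0.47840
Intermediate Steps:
(43612 - 8834)/(-46035 - 26661) = 34778/(-72696) = 34778*(-1/72696) = -17389/36348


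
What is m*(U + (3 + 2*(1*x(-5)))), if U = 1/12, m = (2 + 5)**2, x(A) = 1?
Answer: 2989/12 ≈ 249.08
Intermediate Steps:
m = 49 (m = 7**2 = 49)
U = 1/12 ≈ 0.083333
m*(U + (3 + 2*(1*x(-5)))) = 49*(1/12 + (3 + 2*(1*1))) = 49*(1/12 + (3 + 2*1)) = 49*(1/12 + (3 + 2)) = 49*(1/12 + 5) = 49*(61/12) = 2989/12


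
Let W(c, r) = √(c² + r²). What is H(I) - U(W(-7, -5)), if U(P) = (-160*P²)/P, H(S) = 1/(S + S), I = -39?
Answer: -1/78 + 160*√74 ≈ 1376.4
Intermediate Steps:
H(S) = 1/(2*S)
U(P) = -160*P
H(I) - U(W(-7, -5)) = (½)/(-39) - (-160)*√((-7)² + (-5)²) = (½)*(-1/39) - (-160)*√(49 + 25) = -1/78 - (-160)*√74 = -1/78 + 160*√74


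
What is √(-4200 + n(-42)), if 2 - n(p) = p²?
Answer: I*√5962 ≈ 77.214*I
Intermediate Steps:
n(p) = 2 - p²
√(-4200 + n(-42)) = √(-4200 + (2 - 1*(-42)²)) = √(-4200 + (2 - 1*1764)) = √(-4200 + (2 - 1764)) = √(-4200 - 1762) = √(-5962) = I*√5962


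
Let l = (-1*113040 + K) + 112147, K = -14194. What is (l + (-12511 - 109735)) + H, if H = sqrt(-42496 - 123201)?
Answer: -137333 + I*sqrt(165697) ≈ -1.3733e+5 + 407.06*I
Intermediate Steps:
H = I*sqrt(165697) (H = sqrt(-165697) = I*sqrt(165697) ≈ 407.06*I)
l = -15087 (l = (-1*113040 - 14194) + 112147 = (-113040 - 14194) + 112147 = -127234 + 112147 = -15087)
(l + (-12511 - 109735)) + H = (-15087 + (-12511 - 109735)) + I*sqrt(165697) = (-15087 - 122246) + I*sqrt(165697) = -137333 + I*sqrt(165697)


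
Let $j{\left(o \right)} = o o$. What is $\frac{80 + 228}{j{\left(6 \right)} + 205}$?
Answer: $\frac{308}{241} \approx 1.278$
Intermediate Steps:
$j{\left(o \right)} = o^{2}$
$\frac{80 + 228}{j{\left(6 \right)} + 205} = \frac{80 + 228}{6^{2} + 205} = \frac{308}{36 + 205} = \frac{308}{241}$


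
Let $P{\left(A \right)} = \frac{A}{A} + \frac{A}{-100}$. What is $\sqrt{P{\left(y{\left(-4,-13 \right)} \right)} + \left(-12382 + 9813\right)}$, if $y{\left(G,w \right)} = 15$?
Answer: $\frac{3 i \sqrt{28535}}{10} \approx 50.677 i$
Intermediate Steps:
$P{\left(A \right)} = 1 - \frac{A}{100}$ ($P{\left(A \right)} = 1 + A \left(- \frac{1}{100}\right) = 1 - \frac{A}{100}$)
$\sqrt{P{\left(y{\left(-4,-13 \right)} \right)} + \left(-12382 + 9813\right)} = \sqrt{\left(1 - \frac{3}{20}\right) + \left(-12382 + 9813\right)} = \sqrt{\left(1 - \frac{3}{20}\right) - 2569} = \sqrt{\frac{17}{20} - 2569} = \sqrt{- \frac{51363}{20}} = \frac{3 i \sqrt{28535}}{10}$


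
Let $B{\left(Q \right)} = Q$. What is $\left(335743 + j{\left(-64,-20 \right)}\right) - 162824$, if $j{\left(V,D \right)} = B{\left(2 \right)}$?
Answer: $172921$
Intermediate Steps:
$j{\left(V,D \right)} = 2$
$\left(335743 + j{\left(-64,-20 \right)}\right) - 162824 = \left(335743 + 2\right) - 162824 = 335745 - 162824 = 172921$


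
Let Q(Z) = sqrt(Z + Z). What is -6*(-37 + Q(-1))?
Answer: 222 - 6*I*sqrt(2) ≈ 222.0 - 8.4853*I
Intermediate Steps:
Q(Z) = sqrt(2)*sqrt(Z) (Q(Z) = sqrt(2*Z) = sqrt(2)*sqrt(Z))
-6*(-37 + Q(-1)) = -6*(-37 + sqrt(2)*sqrt(-1)) = -6*(-37 + sqrt(2)*I) = -6*(-37 + I*sqrt(2)) = 222 - 6*I*sqrt(2)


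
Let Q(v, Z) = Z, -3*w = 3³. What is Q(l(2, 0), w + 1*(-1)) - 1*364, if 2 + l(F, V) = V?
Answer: -374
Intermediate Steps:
l(F, V) = -2 + V
w = -9 (w = -⅓*3³ = -⅓*27 = -9)
Q(l(2, 0), w + 1*(-1)) - 1*364 = (-9 + 1*(-1)) - 1*364 = (-9 - 1) - 364 = -10 - 364 = -374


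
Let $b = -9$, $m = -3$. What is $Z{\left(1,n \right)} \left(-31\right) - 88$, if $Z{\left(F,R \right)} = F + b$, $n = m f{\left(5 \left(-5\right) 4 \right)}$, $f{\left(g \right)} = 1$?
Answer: $160$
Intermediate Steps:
$n = -3$ ($n = \left(-3\right) 1 = -3$)
$Z{\left(F,R \right)} = -9 + F$ ($Z{\left(F,R \right)} = F - 9 = -9 + F$)
$Z{\left(1,n \right)} \left(-31\right) - 88 = \left(-9 + 1\right) \left(-31\right) - 88 = \left(-8\right) \left(-31\right) - 88 = 248 - 88 = 160$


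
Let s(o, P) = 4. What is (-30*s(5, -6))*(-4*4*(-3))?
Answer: -5760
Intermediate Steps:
(-30*s(5, -6))*(-4*4*(-3)) = (-30*4)*(-4*4*(-3)) = -(-1920)*(-3) = -120*48 = -5760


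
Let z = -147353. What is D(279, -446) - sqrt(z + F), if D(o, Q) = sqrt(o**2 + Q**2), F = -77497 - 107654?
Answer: sqrt(276757) - 2*I*sqrt(83126) ≈ 526.08 - 576.63*I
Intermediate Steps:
F = -185151
D(o, Q) = sqrt(Q**2 + o**2)
D(279, -446) - sqrt(z + F) = sqrt((-446)**2 + 279**2) - sqrt(-147353 - 185151) = sqrt(198916 + 77841) - sqrt(-332504) = sqrt(276757) - 2*I*sqrt(83126)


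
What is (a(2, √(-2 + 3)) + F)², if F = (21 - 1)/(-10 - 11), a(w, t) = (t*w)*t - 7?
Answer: 15625/441 ≈ 35.431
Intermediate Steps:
a(w, t) = -7 + w*t² (a(w, t) = w*t² - 7 = -7 + w*t²)
F = -20/21 (F = 20/(-21) = 20*(-1/21) = -20/21 ≈ -0.95238)
(a(2, √(-2 + 3)) + F)² = ((-7 + 2*(√(-2 + 3))²) - 20/21)² = ((-7 + 2*(√1)²) - 20/21)² = ((-7 + 2*1²) - 20/21)² = ((-7 + 2*1) - 20/21)² = ((-7 + 2) - 20/21)² = (-5 - 20/21)² = (-125/21)² = 15625/441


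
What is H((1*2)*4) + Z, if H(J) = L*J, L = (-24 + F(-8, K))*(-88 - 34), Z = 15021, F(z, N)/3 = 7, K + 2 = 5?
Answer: 17949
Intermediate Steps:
K = 3 (K = -2 + 5 = 3)
F(z, N) = 21 (F(z, N) = 3*7 = 21)
L = 366 (L = (-24 + 21)*(-88 - 34) = -3*(-122) = 366)
H(J) = 366*J
H((1*2)*4) + Z = 366*((1*2)*4) + 15021 = 366*(2*4) + 15021 = 366*8 + 15021 = 2928 + 15021 = 17949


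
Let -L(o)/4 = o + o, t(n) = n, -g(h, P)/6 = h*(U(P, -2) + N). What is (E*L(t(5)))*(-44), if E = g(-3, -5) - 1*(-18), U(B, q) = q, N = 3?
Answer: 63360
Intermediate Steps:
g(h, P) = -6*h (g(h, P) = -6*h*(-2 + 3) = -6*h)
L(o) = -8*o (L(o) = -4*(o + o) = -8*o)
E = 36 (E = -6*(-3) - 1*(-18) = 18 + 18 = 36)
(E*L(t(5)))*(-44) = (36*(-8*5))*(-44) = (36*(-40))*(-44) = -1440*(-44) = 63360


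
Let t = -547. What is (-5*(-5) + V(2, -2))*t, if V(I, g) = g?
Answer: -12581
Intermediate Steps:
(-5*(-5) + V(2, -2))*t = (-5*(-5) - 2)*(-547) = (25 - 2)*(-547) = 23*(-547) = -12581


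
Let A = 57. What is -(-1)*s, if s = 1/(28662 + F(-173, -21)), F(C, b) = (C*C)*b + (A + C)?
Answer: -1/599963 ≈ -1.6668e-6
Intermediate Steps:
F(C, b) = 57 + C + b*C² (F(C, b) = (C*C)*b + (57 + C) = C²*b + (57 + C) = b*C² + (57 + C) = 57 + C + b*C²)
s = -1/599963 (s = 1/(28662 + (57 - 173 - 21*(-173)²)) = 1/(28662 + (57 - 173 - 21*29929)) = 1/(28662 + (57 - 173 - 628509)) = 1/(28662 - 628625) = 1/(-599963) = -1/599963 ≈ -1.6668e-6)
-(-1)*s = -(-1)*(-1)/599963 = -1*1/599963 = -1/599963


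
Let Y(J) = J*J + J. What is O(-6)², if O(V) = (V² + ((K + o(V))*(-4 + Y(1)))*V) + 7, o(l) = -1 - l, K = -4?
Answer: 3025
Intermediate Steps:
Y(J) = J + J² (Y(J) = J² + J = J + J²)
O(V) = 7 + V² + V*(10 + 2*V) (O(V) = (V² + ((-4 + (-1 - V))*(-4 + 1*(1 + 1)))*V) + 7 = (V² + ((-5 - V)*(-4 + 1*2))*V) + 7 = (V² + ((-5 - V)*(-4 + 2))*V) + 7 = (V² + ((-5 - V)*(-2))*V) + 7 = (V² + (10 + 2*V)*V) + 7 = (V² + V*(10 + 2*V)) + 7 = 7 + V² + V*(10 + 2*V))
O(-6)² = (7 + 3*(-6)² + 10*(-6))² = (7 + 3*36 - 60)² = (7 + 108 - 60)² = 55² = 3025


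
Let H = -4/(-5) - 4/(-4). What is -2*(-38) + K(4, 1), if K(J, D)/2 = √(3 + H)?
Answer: 76 + 4*√30/5 ≈ 80.382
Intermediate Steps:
H = 9/5 (H = -4*(-⅕) - 4*(-¼) = ⅘ + 1 = 9/5 ≈ 1.8000)
K(J, D) = 4*√30/5 (K(J, D) = 2*√(3 + 9/5) = 2*√(24/5) = 2*(2*√30/5) = 4*√30/5)
-2*(-38) + K(4, 1) = -2*(-38) + 4*√30/5 = 76 + 4*√30/5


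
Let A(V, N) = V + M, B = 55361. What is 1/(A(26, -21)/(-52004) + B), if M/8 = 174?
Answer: 26002/1439496013 ≈ 1.8063e-5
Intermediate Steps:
M = 1392 (M = 8*174 = 1392)
A(V, N) = 1392 + V (A(V, N) = V + 1392 = 1392 + V)
1/(A(26, -21)/(-52004) + B) = 1/((1392 + 26)/(-52004) + 55361) = 1/(1418*(-1/52004) + 55361) = 1/(-709/26002 + 55361) = 1/(1439496013/26002) = 26002/1439496013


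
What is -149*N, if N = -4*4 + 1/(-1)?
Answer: 2533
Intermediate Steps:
N = -17 (N = -16 - 1 = -17)
-149*N = -149*(-17) = 2533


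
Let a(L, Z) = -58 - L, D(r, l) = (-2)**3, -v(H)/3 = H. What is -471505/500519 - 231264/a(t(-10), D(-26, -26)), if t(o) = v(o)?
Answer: 1314892427/500519 ≈ 2627.1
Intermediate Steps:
v(H) = -3*H
t(o) = -3*o
D(r, l) = -8
-471505/500519 - 231264/a(t(-10), D(-26, -26)) = -471505/500519 - 231264/(-58 - (-3)*(-10)) = -471505*1/500519 - 231264/(-58 - 1*30) = -471505/500519 - 231264/(-58 - 30) = -471505/500519 - 231264/(-88) = -471505/500519 - 231264*(-1/88) = -471505/500519 + 2628 = 1314892427/500519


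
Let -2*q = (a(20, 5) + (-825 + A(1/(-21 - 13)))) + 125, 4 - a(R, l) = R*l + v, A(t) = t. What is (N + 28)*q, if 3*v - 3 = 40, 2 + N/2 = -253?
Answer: -19920337/102 ≈ -1.9530e+5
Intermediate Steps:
N = -510 (N = -4 + 2*(-253) = -4 - 506 = -510)
v = 43/3 (v = 1 + (⅓)*40 = 1 + 40/3 = 43/3 ≈ 14.333)
a(R, l) = -31/3 - R*l (a(R, l) = 4 - (R*l + 43/3) = 4 - (43/3 + R*l) = 4 + (-43/3 - R*l) = -31/3 - R*l)
q = 82657/204 (q = -(((-31/3 - 1*20*5) + (-825 + 1/(-21 - 13))) + 125)/2 = -(((-31/3 - 100) + (-825 + 1/(-34))) + 125)/2 = -((-331/3 + (-825 - 1/34)) + 125)/2 = -((-331/3 - 28051/34) + 125)/2 = -(-95407/102 + 125)/2 = -½*(-82657/102) = 82657/204 ≈ 405.18)
(N + 28)*q = (-510 + 28)*(82657/204) = -482*82657/204 = -19920337/102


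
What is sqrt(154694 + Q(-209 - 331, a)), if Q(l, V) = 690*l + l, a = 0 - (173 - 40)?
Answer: I*sqrt(218446) ≈ 467.38*I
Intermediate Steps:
a = -133 (a = 0 - 1*133 = 0 - 133 = -133)
Q(l, V) = 691*l
sqrt(154694 + Q(-209 - 331, a)) = sqrt(154694 + 691*(-209 - 331)) = sqrt(154694 + 691*(-540)) = sqrt(154694 - 373140) = sqrt(-218446) = I*sqrt(218446)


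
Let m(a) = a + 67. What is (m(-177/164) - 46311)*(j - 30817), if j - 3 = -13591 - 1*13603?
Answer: 109985966886/41 ≈ 2.6826e+9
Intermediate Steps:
m(a) = 67 + a
j = -27191 (j = 3 + (-13591 - 1*13603) = 3 + (-13591 - 13603) = 3 - 27194 = -27191)
(m(-177/164) - 46311)*(j - 30817) = ((67 - 177/164) - 46311)*(-27191 - 30817) = ((67 - 177*1/164) - 46311)*(-58008) = ((67 - 177/164) - 46311)*(-58008) = (10811/164 - 46311)*(-58008) = -7584193/164*(-58008) = 109985966886/41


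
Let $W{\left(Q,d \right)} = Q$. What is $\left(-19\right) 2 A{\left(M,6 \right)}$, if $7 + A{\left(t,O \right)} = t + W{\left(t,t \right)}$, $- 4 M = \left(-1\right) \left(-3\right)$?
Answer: $323$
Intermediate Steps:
$M = - \frac{3}{4}$ ($M = - \frac{\left(-1\right) \left(-3\right)}{4} = \left(- \frac{1}{4}\right) 3 = - \frac{3}{4} \approx -0.75$)
$A{\left(t,O \right)} = -7 + 2 t$ ($A{\left(t,O \right)} = -7 + \left(t + t\right) = -7 + 2 t$)
$\left(-19\right) 2 A{\left(M,6 \right)} = \left(-19\right) 2 \left(-7 + 2 \left(- \frac{3}{4}\right)\right) = - 38 \left(-7 - \frac{3}{2}\right) = \left(-38\right) \left(- \frac{17}{2}\right) = 323$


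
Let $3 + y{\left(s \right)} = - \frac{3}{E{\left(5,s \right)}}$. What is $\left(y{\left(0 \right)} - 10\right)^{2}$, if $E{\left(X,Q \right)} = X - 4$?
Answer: $256$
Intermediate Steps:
$E{\left(X,Q \right)} = -4 + X$
$y{\left(s \right)} = -6$ ($y{\left(s \right)} = -3 - \frac{3}{-4 + 5} = -3 - \frac{3}{1} = -3 - 3 = -6$)
$\left(y{\left(0 \right)} - 10\right)^{2} = \left(-6 - 10\right)^{2} = \left(-16\right)^{2} = 256$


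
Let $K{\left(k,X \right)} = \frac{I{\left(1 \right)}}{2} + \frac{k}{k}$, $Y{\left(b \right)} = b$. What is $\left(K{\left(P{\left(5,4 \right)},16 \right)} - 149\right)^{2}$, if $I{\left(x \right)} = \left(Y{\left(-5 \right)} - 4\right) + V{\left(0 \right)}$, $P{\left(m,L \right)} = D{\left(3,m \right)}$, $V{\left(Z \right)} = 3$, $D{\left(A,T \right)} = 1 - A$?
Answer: $22801$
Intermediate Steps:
$P{\left(m,L \right)} = -2$ ($P{\left(m,L \right)} = 1 - 3 = -2$)
$I{\left(x \right)} = -6$ ($I{\left(x \right)} = \left(-5 - 4\right) + 3 = -9 + 3 = -6$)
$K{\left(k,X \right)} = -2$ ($K{\left(k,X \right)} = - \frac{6}{2} + \frac{k}{k} = \left(-6\right) \frac{1}{2} + 1 = -3 + 1 = -2$)
$\left(K{\left(P{\left(5,4 \right)},16 \right)} - 149\right)^{2} = \left(-2 - 149\right)^{2} = \left(-151\right)^{2} = 22801$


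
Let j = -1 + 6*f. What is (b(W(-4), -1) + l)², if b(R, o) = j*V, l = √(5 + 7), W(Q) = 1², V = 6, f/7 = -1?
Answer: 66576 - 1032*√3 ≈ 64789.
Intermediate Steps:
f = -7 (f = 7*(-1) = -7)
j = -43 (j = -1 + 6*(-7) = -1 - 42 = -43)
W(Q) = 1
l = 2*√3 (l = √12 = 2*√3 ≈ 3.4641)
b(R, o) = -258 (b(R, o) = -43*6 = -258)
(b(W(-4), -1) + l)² = (-258 + 2*√3)²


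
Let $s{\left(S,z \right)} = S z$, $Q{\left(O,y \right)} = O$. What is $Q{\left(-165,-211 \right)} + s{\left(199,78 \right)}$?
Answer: $15357$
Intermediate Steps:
$Q{\left(-165,-211 \right)} + s{\left(199,78 \right)} = -165 + 199 \cdot 78 = -165 + 15522 = 15357$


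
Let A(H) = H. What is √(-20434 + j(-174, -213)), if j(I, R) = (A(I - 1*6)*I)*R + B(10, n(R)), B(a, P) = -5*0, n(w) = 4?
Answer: I*√6691594 ≈ 2586.8*I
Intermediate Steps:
B(a, P) = 0
j(I, R) = I*R*(-6 + I) (j(I, R) = ((I - 1*6)*I)*R + 0 = ((I - 6)*I)*R + 0 = ((-6 + I)*I)*R + 0 = (I*(-6 + I))*R + 0 = I*R*(-6 + I) + 0 = I*R*(-6 + I))
√(-20434 + j(-174, -213)) = √(-20434 - 174*(-213)*(-6 - 174)) = √(-20434 - 174*(-213)*(-180)) = √(-20434 - 6671160) = √(-6691594) = I*√6691594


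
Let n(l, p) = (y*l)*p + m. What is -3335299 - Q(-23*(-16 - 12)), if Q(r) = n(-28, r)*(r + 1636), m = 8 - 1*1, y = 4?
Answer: 161100581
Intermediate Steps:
m = 7 (m = 8 - 1 = 7)
n(l, p) = 7 + 4*l*p (n(l, p) = (4*l)*p + 7 = 4*l*p + 7 = 7 + 4*l*p)
Q(r) = (7 - 112*r)*(1636 + r) (Q(r) = (7 + 4*(-28)*r)*(r + 1636) = (7 - 112*r)*(1636 + r))
-3335299 - Q(-23*(-16 - 12)) = -3335299 - (11452 - (-4214175)*(-16 - 12) - 112*529*(-16 - 12)**2) = -3335299 - (11452 - (-4214175)*(-28) - 112*(-23*(-28))**2) = -3335299 - (11452 - 183225*644 - 112*644**2) = -3335299 - (11452 - 117996900 - 112*414736) = -3335299 - (11452 - 117996900 - 46450432) = -3335299 - 1*(-164435880) = -3335299 + 164435880 = 161100581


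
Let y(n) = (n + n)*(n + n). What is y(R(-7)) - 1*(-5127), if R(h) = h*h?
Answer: 14731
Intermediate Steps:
R(h) = h²
y(n) = 4*n² (y(n) = (2*n)*(2*n) = 4*n²)
y(R(-7)) - 1*(-5127) = 4*((-7)²)² - 1*(-5127) = 4*49² + 5127 = 4*2401 + 5127 = 9604 + 5127 = 14731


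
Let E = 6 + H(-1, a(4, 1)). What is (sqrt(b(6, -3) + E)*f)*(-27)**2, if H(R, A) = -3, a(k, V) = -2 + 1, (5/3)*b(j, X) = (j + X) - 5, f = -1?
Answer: -2187*sqrt(5)/5 ≈ -978.06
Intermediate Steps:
b(j, X) = -3 + 3*X/5 + 3*j/5 (b(j, X) = 3*((j + X) - 5)/5 = 3*((X + j) - 5)/5 = 3*(-5 + X + j)/5 = -3 + 3*X/5 + 3*j/5)
a(k, V) = -1
E = 3 (E = 6 - 3 = 3)
(sqrt(b(6, -3) + E)*f)*(-27)**2 = (sqrt((-3 + (3/5)*(-3) + (3/5)*6) + 3)*(-1))*(-27)**2 = (sqrt((-3 - 9/5 + 18/5) + 3)*(-1))*729 = (sqrt(-6/5 + 3)*(-1))*729 = (sqrt(9/5)*(-1))*729 = ((3*sqrt(5)/5)*(-1))*729 = -3*sqrt(5)/5*729 = -2187*sqrt(5)/5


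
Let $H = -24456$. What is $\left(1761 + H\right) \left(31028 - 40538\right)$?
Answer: $215829450$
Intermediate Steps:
$\left(1761 + H\right) \left(31028 - 40538\right) = \left(1761 - 24456\right) \left(31028 - 40538\right) = \left(-22695\right) \left(-9510\right) = 215829450$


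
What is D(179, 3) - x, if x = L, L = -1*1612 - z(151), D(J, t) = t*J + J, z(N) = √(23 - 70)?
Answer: 2328 + I*√47 ≈ 2328.0 + 6.8557*I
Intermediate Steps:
z(N) = I*√47 (z(N) = √(-47) = I*√47)
D(J, t) = J + J*t (D(J, t) = J*t + J = J + J*t)
L = -1612 - I*√47 (L = -1*1612 - I*√47 = -1612 - I*√47 ≈ -1612.0 - 6.8557*I)
x = -1612 - I*√47 ≈ -1612.0 - 6.8557*I
D(179, 3) - x = 179*(1 + 3) - (-1612 - I*√47) = 179*4 + (1612 + I*√47) = 716 + (1612 + I*√47) = 2328 + I*√47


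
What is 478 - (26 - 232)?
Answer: 684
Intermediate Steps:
478 - (26 - 232) = 478 - 1*(-206) = 478 + 206 = 684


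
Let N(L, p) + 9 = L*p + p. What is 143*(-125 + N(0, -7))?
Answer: -20163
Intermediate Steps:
N(L, p) = -9 + p + L*p (N(L, p) = -9 + (L*p + p) = -9 + (p + L*p) = -9 + p + L*p)
143*(-125 + N(0, -7)) = 143*(-125 + (-9 - 7 + 0*(-7))) = 143*(-125 + (-9 - 7 + 0)) = 143*(-125 - 16) = 143*(-141) = -20163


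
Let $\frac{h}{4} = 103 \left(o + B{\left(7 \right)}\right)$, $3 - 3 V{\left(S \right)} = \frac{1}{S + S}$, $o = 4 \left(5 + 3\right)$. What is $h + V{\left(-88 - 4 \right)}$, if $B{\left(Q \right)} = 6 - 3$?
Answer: $\frac{7960393}{552} \approx 14421.0$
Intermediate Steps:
$o = 32$ ($o = 4 \cdot 8 = 32$)
$B{\left(Q \right)} = 3$ ($B{\left(Q \right)} = 6 - 3 = 3$)
$V{\left(S \right)} = 1 - \frac{1}{6 S}$ ($V{\left(S \right)} = 1 - \frac{1}{3 \left(S + S\right)} = 1 - \frac{1}{3 \cdot 2 S} = 1 - \frac{\frac{1}{2} \frac{1}{S}}{3} = 1 - \frac{1}{6 S}$)
$h = 14420$ ($h = 4 \cdot 103 \left(32 + 3\right) = 4 \cdot 103 \cdot 35 = 4 \cdot 3605 = 14420$)
$h + V{\left(-88 - 4 \right)} = 14420 + \frac{- \frac{1}{6} - 92}{-88 - 4} = 14420 + \frac{- \frac{1}{6} - 92}{-92} = 14420 - - \frac{553}{552} = 14420 + \frac{553}{552} = \frac{7960393}{552}$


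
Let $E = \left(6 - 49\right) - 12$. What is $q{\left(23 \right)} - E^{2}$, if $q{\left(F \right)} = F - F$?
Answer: $-3025$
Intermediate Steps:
$q{\left(F \right)} = 0$
$E = -55$ ($E = -43 - 12 = -55$)
$q{\left(23 \right)} - E^{2} = 0 - \left(-55\right)^{2} = 0 - 3025 = -3025$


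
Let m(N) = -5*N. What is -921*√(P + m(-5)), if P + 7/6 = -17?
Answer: -307*√246/2 ≈ -2407.6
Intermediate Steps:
P = -109/6 (P = -7/6 - 17 = -109/6 ≈ -18.167)
-921*√(P + m(-5)) = -921*√(-109/6 - 5*(-5)) = -921*√(-109/6 + 25) = -307*√246/2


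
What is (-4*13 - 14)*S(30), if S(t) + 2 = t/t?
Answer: 66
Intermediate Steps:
S(t) = -1 (S(t) = -2 + t/t = -2 + 1 = -1)
(-4*13 - 14)*S(30) = (-4*13 - 14)*(-1) = (-52 - 14)*(-1) = -66*(-1) = 66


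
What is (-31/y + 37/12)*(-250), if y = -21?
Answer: -47875/42 ≈ -1139.9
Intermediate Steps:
(-31/y + 37/12)*(-250) = (-31/(-21) + 37/12)*(-250) = (-31*(-1/21) + 37*(1/12))*(-250) = (31/21 + 37/12)*(-250) = (383/84)*(-250) = -47875/42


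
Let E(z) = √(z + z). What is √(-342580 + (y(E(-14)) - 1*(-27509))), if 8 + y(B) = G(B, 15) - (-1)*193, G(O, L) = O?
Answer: √(-314886 + 2*I*√7) ≈ 0.005 + 561.15*I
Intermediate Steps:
E(z) = √2*√z (E(z) = √(2*z) = √2*√z)
y(B) = 185 + B (y(B) = -8 + (B - (-1)*193) = -8 + (B - 1*(-193)) = -8 + (B + 193) = -8 + (193 + B) = 185 + B)
√(-342580 + (y(E(-14)) - 1*(-27509))) = √(-342580 + ((185 + √2*√(-14)) - 1*(-27509))) = √(-342580 + ((185 + √2*(I*√14)) + 27509)) = √(-342580 + ((185 + 2*I*√7) + 27509)) = √(-342580 + (27694 + 2*I*√7)) = √(-314886 + 2*I*√7)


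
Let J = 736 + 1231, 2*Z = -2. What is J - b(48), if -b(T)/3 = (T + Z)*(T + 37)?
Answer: 13952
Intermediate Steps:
Z = -1 (Z = (1/2)*(-2) = -1)
J = 1967
b(T) = -3*(-1 + T)*(37 + T) (b(T) = -3*(T - 1)*(T + 37) = -3*(-1 + T)*(37 + T))
J - b(48) = 1967 - (111 - 108*48 - 3*48**2) = 1967 - (111 - 5184 - 3*2304) = 1967 - (111 - 5184 - 6912) = 1967 - 1*(-11985) = 1967 + 11985 = 13952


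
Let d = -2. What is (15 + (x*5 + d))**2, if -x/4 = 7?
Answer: 16129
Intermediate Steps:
x = -28 (x = -4*7 = -28)
(15 + (x*5 + d))**2 = (15 + (-28*5 - 2))**2 = (15 + (-140 - 2))**2 = (15 - 142)**2 = (-127)**2 = 16129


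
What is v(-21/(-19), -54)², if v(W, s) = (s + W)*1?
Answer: 1010025/361 ≈ 2797.9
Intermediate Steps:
v(W, s) = W + s (v(W, s) = (W + s)*1 = W + s)
v(-21/(-19), -54)² = (-21/(-19) - 54)² = (-21*(-1/19) - 54)² = (21/19 - 54)² = (-1005/19)² = 1010025/361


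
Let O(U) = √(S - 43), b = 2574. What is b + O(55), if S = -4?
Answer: 2574 + I*√47 ≈ 2574.0 + 6.8557*I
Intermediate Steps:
O(U) = I*√47 (O(U) = √(-4 - 43) = √(-47) = I*√47)
b + O(55) = 2574 + I*√47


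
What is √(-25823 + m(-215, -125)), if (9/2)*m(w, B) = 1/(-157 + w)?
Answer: I*√8040352758/558 ≈ 160.7*I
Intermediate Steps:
m(w, B) = 2/(9*(-157 + w))
√(-25823 + m(-215, -125)) = √(-25823 + 2/(9*(-157 - 215))) = √(-25823 + (2/9)/(-372)) = √(-25823 + (2/9)*(-1/372)) = √(-25823 - 1/1674) = √(-43227703/1674) = I*√8040352758/558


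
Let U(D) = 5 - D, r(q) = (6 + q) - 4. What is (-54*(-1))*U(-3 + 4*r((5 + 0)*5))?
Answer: -5400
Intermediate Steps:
r(q) = 2 + q
(-54*(-1))*U(-3 + 4*r((5 + 0)*5)) = (-54*(-1))*(5 - (-3 + 4*(2 + (5 + 0)*5))) = (-2*(-27))*(5 - (-3 + 4*(2 + 5*5))) = 54*(5 - (-3 + 4*(2 + 25))) = 54*(5 - (-3 + 4*27)) = 54*(5 - (-3 + 108)) = 54*(5 - 1*105) = 54*(5 - 105) = 54*(-100) = -5400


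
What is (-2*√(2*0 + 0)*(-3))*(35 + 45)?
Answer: 0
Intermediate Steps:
(-2*√(2*0 + 0)*(-3))*(35 + 45) = (-2*√(0 + 0)*(-3))*80 = (-2*√0*(-3))*80 = (-2*0*(-3))*80 = (0*(-3))*80 = 0*80 = 0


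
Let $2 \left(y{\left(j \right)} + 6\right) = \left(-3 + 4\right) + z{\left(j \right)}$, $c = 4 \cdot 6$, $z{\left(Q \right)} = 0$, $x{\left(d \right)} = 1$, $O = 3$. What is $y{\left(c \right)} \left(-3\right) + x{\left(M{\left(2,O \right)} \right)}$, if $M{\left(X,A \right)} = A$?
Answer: $\frac{35}{2} \approx 17.5$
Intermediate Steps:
$c = 24$
$y{\left(j \right)} = - \frac{11}{2}$ ($y{\left(j \right)} = -6 + \frac{\left(-3 + 4\right) + 0}{2} = -6 + \frac{1 + 0}{2} = -6 + \frac{1}{2} \cdot 1 = -6 + \frac{1}{2} = - \frac{11}{2}$)
$y{\left(c \right)} \left(-3\right) + x{\left(M{\left(2,O \right)} \right)} = \left(- \frac{11}{2}\right) \left(-3\right) + 1 = \frac{33}{2} + 1 = \frac{35}{2}$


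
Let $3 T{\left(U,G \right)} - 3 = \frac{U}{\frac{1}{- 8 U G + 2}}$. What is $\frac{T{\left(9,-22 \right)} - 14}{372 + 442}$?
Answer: $\frac{4745}{814} \approx 5.8292$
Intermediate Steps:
$T{\left(U,G \right)} = 1 + \frac{U \left(2 - 8 G U\right)}{3}$ ($T{\left(U,G \right)} = 1 + \frac{U \frac{1}{\frac{1}{- 8 U G + 2}}}{3} = 1 + \frac{U \frac{1}{\frac{1}{- 8 G U + 2}}}{3} = 1 + \frac{U \frac{1}{\frac{1}{2 - 8 G U}}}{3} = 1 + \frac{U \left(2 - 8 G U\right)}{3}$)
$\frac{T{\left(9,-22 \right)} - 14}{372 + 442} = \frac{\left(1 + \frac{2}{3} \cdot 9 - - \frac{176 \cdot 9^{2}}{3}\right) - 14}{372 + 442} = \frac{\left(1 + 6 - \left(- \frac{176}{3}\right) 81\right) - 14}{814} = \left(\left(1 + 6 + 4752\right) - 14\right) \frac{1}{814} = \left(4759 - 14\right) \frac{1}{814} = 4745 \cdot \frac{1}{814} = \frac{4745}{814}$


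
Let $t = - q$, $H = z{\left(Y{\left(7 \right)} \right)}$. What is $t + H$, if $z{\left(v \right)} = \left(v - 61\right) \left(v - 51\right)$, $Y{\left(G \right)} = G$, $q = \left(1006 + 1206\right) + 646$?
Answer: $-482$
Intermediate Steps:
$q = 2858$ ($q = 2212 + 646 = 2858$)
$z{\left(v \right)} = \left(-61 + v\right) \left(-51 + v\right)$
$H = 2376$ ($H = 3111 + 7^{2} - 784 = 3111 + 49 - 784 = 2376$)
$t = -2858$ ($t = \left(-1\right) 2858 = -2858$)
$t + H = -2858 + 2376 = -482$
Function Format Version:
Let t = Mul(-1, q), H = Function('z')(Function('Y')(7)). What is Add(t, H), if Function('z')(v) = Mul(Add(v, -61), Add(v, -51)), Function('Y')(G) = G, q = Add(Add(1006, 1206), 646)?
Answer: -482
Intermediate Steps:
q = 2858 (q = Add(2212, 646) = 2858)
Function('z')(v) = Mul(Add(-61, v), Add(-51, v))
H = 2376 (H = Add(3111, Pow(7, 2), Mul(-112, 7)) = Add(3111, 49, -784) = 2376)
t = -2858 (t = Mul(-1, 2858) = -2858)
Add(t, H) = Add(-2858, 2376) = -482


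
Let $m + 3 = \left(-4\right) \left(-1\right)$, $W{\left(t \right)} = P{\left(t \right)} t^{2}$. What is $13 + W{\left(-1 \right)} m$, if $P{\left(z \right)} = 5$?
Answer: $18$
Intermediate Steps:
$W{\left(t \right)} = 5 t^{2}$
$m = 1$ ($m = -3 - -4 = -3 + 4 = 1$)
$13 + W{\left(-1 \right)} m = 13 + 5 \left(-1\right)^{2} \cdot 1 = 13 + 5 \cdot 1 \cdot 1 = 13 + 5 \cdot 1 = 13 + 5 = 18$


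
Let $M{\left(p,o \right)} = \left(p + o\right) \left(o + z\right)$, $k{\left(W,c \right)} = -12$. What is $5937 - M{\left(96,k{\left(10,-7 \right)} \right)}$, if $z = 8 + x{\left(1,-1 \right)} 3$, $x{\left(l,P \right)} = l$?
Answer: $6021$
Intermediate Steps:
$z = 11$ ($z = 8 + 1 \cdot 3 = 8 + 3 = 11$)
$M{\left(p,o \right)} = \left(11 + o\right) \left(o + p\right)$ ($M{\left(p,o \right)} = \left(p + o\right) \left(o + 11\right) = \left(o + p\right) \left(11 + o\right) = \left(11 + o\right) \left(o + p\right)$)
$5937 - M{\left(96,k{\left(10,-7 \right)} \right)} = 5937 - \left(\left(-12\right)^{2} + 11 \left(-12\right) + 11 \cdot 96 - 1152\right) = 5937 - \left(144 - 132 + 1056 - 1152\right) = 5937 - -84 = 5937 + 84 = 6021$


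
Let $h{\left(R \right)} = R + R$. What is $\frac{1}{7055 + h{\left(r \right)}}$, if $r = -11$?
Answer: $\frac{1}{7033} \approx 0.00014219$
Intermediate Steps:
$h{\left(R \right)} = 2 R$
$\frac{1}{7055 + h{\left(r \right)}} = \frac{1}{7055 + 2 \left(-11\right)} = \frac{1}{7055 - 22} = \frac{1}{7033}$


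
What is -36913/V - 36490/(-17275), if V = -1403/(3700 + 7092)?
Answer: 1376361645774/4847365 ≈ 2.8394e+5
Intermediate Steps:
V = -1403/10792 ≈ -0.13000
-36913/V - 36490/(-17275) = -36913/(-1403/10792) - 36490/(-17275) = -36913*(-10792/1403) - 36490*(-1/17275) = 398365096/1403 + 7298/3455 = 1376361645774/4847365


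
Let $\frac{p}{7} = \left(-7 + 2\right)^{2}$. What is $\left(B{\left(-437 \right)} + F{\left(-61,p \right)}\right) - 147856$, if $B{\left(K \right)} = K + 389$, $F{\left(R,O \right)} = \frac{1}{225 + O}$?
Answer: $- \frac{59161599}{400} \approx -1.479 \cdot 10^{5}$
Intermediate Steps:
$p = 175$ ($p = 7 \left(-7 + 2\right)^{2} = 7 \left(-5\right)^{2} = 7 \cdot 25 = 175$)
$B{\left(K \right)} = 389 + K$
$\left(B{\left(-437 \right)} + F{\left(-61,p \right)}\right) - 147856 = \left(\left(389 - 437\right) + \frac{1}{225 + 175}\right) - 147856 = \left(-48 + \frac{1}{400}\right) - 147856 = - \frac{19199}{400} - 147856 = - \frac{59161599}{400}$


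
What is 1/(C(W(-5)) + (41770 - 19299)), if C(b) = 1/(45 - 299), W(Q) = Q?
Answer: 254/5707633 ≈ 4.4502e-5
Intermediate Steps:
C(b) = -1/254 (C(b) = 1/(-254) = -1/254)
1/(C(W(-5)) + (41770 - 19299)) = 1/(-1/254 + (41770 - 19299)) = 1/(-1/254 + 22471) = 1/(5707633/254) = 254/5707633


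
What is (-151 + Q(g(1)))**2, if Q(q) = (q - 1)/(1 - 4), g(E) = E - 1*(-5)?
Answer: 209764/9 ≈ 23307.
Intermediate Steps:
g(E) = 5 + E (g(E) = E + 5 = 5 + E)
Q(q) = 1/3 - q/3 (Q(q) = (-1 + q)/(-3) = (-1 + q)*(-1/3) = 1/3 - q/3)
(-151 + Q(g(1)))**2 = (-151 + (1/3 - (5 + 1)/3))**2 = (-151 + (1/3 - 1/3*6))**2 = (-151 + (1/3 - 2))**2 = (-151 - 5/3)**2 = (-458/3)**2 = 209764/9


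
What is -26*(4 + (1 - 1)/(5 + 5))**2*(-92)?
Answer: 38272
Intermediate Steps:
-26*(4 + (1 - 1)/(5 + 5))**2*(-92) = -26*(4 + 0/10)**2*(-92) = -26*(4 + 0*(1/10))**2*(-92) = -26*(4 + 0)**2*(-92) = -26*4**2*(-92) = -26*16*(-92) = -416*(-92) = 38272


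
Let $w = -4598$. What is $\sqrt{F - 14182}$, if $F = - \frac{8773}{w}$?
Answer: $\frac{i \sqrt{2477602394}}{418} \approx 119.08 i$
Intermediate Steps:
$F = \frac{8773}{4598}$ ($F = - \frac{8773}{-4598} = \left(-8773\right) \left(- \frac{1}{4598}\right) = \frac{8773}{4598} \approx 1.908$)
$\sqrt{F - 14182} = \sqrt{\frac{8773}{4598} - 14182} = \sqrt{- \frac{65200063}{4598}} = \frac{i \sqrt{2477602394}}{418}$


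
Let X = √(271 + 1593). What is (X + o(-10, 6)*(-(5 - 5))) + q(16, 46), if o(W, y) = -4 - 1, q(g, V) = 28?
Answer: 28 + 2*√466 ≈ 71.174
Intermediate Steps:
o(W, y) = -5
X = 2*√466 (X = √1864 = 2*√466 ≈ 43.174)
(X + o(-10, 6)*(-(5 - 5))) + q(16, 46) = (2*√466 - (-5)*(5 - 5)) + 28 = (2*√466 - (-5)*0) + 28 = (2*√466 - 5*0) + 28 = (2*√466 + 0) + 28 = 2*√466 + 28 = 28 + 2*√466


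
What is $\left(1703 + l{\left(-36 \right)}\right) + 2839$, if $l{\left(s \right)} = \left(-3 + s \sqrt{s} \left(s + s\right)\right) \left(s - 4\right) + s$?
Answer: $4626 - 622080 i \approx 4626.0 - 6.2208 \cdot 10^{5} i$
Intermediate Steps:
$l{\left(s \right)} = s + \left(-4 + s\right) \left(-3 + 2 s^{\frac{5}{2}}\right)$ ($l{\left(s \right)} = \left(-3 + s^{\frac{3}{2}} \cdot 2 s\right) \left(-4 + s\right) + s = \left(-3 + 2 s^{\frac{5}{2}}\right) \left(-4 + s\right) + s = \left(-4 + s\right) \left(-3 + 2 s^{\frac{5}{2}}\right) + s = s + \left(-4 + s\right) \left(-3 + 2 s^{\frac{5}{2}}\right)$)
$\left(1703 + l{\left(-36 \right)}\right) + 2839 = \left(1703 + \left(12 - 8 \left(-36\right)^{\frac{5}{2}} - -72 + 2 \left(-36\right)^{\frac{7}{2}}\right)\right) + 2839 = \left(1703 + \left(12 - 8 \cdot 7776 i + 72 + 2 \left(- 279936 i\right)\right)\right) + 2839 = \left(1703 + \left(12 - 62208 i + 72 - 559872 i\right)\right) + 2839 = \left(1703 + \left(84 - 622080 i\right)\right) + 2839 = \left(1787 - 622080 i\right) + 2839 = 4626 - 622080 i$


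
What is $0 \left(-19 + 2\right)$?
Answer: $0$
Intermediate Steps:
$0 \left(-19 + 2\right) = 0 \left(-17\right) = 0$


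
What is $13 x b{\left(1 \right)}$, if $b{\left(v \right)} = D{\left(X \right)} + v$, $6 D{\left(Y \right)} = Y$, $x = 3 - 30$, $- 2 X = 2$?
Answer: $- \frac{585}{2} \approx -292.5$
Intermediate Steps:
$X = -1$ ($X = \left(- \frac{1}{2}\right) 2 = -1$)
$x = -27$ ($x = 3 - 30 = -27$)
$D{\left(Y \right)} = \frac{Y}{6}$
$b{\left(v \right)} = - \frac{1}{6} + v$ ($b{\left(v \right)} = \frac{1}{6} \left(-1\right) + v = - \frac{1}{6} + v$)
$13 x b{\left(1 \right)} = 13 \left(-27\right) \left(- \frac{1}{6} + 1\right) = \left(-351\right) \frac{5}{6} = - \frac{585}{2}$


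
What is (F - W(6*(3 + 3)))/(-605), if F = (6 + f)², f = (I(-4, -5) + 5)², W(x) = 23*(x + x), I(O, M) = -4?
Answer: 1607/605 ≈ 2.6562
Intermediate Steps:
W(x) = 46*x (W(x) = 23*(2*x) = 46*x)
f = 1 (f = (-4 + 5)² = 1² = 1)
F = 49 (F = (6 + 1)² = 7² = 49)
(F - W(6*(3 + 3)))/(-605) = (49 - 46*6*(3 + 3))/(-605) = (49 - 46*6*6)*(-1/605) = (49 - 46*36)*(-1/605) = (49 - 1*1656)*(-1/605) = (49 - 1656)*(-1/605) = -1607*(-1/605) = 1607/605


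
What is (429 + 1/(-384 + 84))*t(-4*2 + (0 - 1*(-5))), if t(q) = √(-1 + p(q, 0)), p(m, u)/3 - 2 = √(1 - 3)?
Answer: 128699*√(5 + 3*I*√2)/300 ≈ 1031.3 + 378.57*I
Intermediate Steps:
p(m, u) = 6 + 3*I*√2 (p(m, u) = 6 + 3*√(1 - 3) = 6 + 3*√(-2) = 6 + 3*(I*√2) = 6 + 3*I*√2)
t(q) = √(5 + 3*I*√2) (t(q) = √(-1 + (6 + 3*I*√2)) = √(5 + 3*I*√2))
(429 + 1/(-384 + 84))*t(-4*2 + (0 - 1*(-5))) = (429 + 1/(-384 + 84))*√(5 + 3*I*√2) = (429 + 1/(-300))*√(5 + 3*I*√2) = (429 - 1/300)*√(5 + 3*I*√2) = 128699*√(5 + 3*I*√2)/300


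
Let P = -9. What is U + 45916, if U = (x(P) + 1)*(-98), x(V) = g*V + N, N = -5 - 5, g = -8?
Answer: 39742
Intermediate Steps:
N = -10
x(V) = -10 - 8*V (x(V) = -8*V - 10 = -10 - 8*V)
U = -6174 (U = ((-10 - 8*(-9)) + 1)*(-98) = ((-10 + 72) + 1)*(-98) = (62 + 1)*(-98) = 63*(-98) = -6174)
U + 45916 = -6174 + 45916 = 39742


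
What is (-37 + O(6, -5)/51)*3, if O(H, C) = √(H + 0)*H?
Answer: -111 + 6*√6/17 ≈ -110.14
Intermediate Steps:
O(H, C) = H^(3/2) (O(H, C) = √H*H = H^(3/2))
(-37 + O(6, -5)/51)*3 = (-37 + 6^(3/2)/51)*3 = (-37 + (6*√6)*(1/51))*3 = (-37 + 2*√6/17)*3 = -111 + 6*√6/17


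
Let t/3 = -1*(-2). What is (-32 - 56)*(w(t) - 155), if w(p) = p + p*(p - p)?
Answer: 13112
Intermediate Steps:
t = 6 (t = 3*(-1*(-2)) = 3*2 = 6)
w(p) = p (w(p) = p + p*0 = p + 0 = p)
(-32 - 56)*(w(t) - 155) = (-32 - 56)*(6 - 155) = -88*(-149) = 13112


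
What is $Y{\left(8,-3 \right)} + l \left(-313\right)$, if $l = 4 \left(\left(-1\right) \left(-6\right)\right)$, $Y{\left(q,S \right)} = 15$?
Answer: $-7497$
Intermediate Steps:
$l = 24$ ($l = 4 \cdot 6 = 24$)
$Y{\left(8,-3 \right)} + l \left(-313\right) = 15 + 24 \left(-313\right) = 15 - 7512 = -7497$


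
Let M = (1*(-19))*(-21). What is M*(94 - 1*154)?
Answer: -23940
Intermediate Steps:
M = 399 (M = -19*(-21) = 399)
M*(94 - 1*154) = 399*(94 - 1*154) = 399*(94 - 154) = 399*(-60) = -23940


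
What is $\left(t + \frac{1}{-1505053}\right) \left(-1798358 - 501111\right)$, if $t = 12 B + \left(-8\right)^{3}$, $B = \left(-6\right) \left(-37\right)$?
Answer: $- \frac{7447690484376795}{1505053} \approx -4.9485 \cdot 10^{9}$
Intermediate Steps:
$B = 222$
$t = 2152$ ($t = 12 \cdot 222 + \left(-8\right)^{3} = 2664 - 512 = 2152$)
$\left(t + \frac{1}{-1505053}\right) \left(-1798358 - 501111\right) = \left(2152 + \frac{1}{-1505053}\right) \left(-1798358 - 501111\right) = \left(2152 - \frac{1}{1505053}\right) \left(-2299469\right) = \frac{3238874055}{1505053} \left(-2299469\right) = - \frac{7447690484376795}{1505053}$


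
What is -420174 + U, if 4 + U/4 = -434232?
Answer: -2157118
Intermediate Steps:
U = -1736944 (U = -16 + 4*(-434232) = -16 - 1736928 = -1736944)
-420174 + U = -420174 - 1736944 = -2157118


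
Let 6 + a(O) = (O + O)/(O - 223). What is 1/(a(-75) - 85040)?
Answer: -149/12671779 ≈ -1.1758e-5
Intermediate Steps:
a(O) = -6 + 2*O/(-223 + O) (a(O) = -6 + (O + O)/(O - 223) = -6 + (2*O)/(-223 + O) = -6 + 2*O/(-223 + O))
1/(a(-75) - 85040) = 1/(2*(669 - 2*(-75))/(-223 - 75) - 85040) = 1/(2*(669 + 150)/(-298) - 85040) = 1/(2*(-1/298)*819 - 85040) = 1/(-819/149 - 85040) = 1/(-12671779/149) = -149/12671779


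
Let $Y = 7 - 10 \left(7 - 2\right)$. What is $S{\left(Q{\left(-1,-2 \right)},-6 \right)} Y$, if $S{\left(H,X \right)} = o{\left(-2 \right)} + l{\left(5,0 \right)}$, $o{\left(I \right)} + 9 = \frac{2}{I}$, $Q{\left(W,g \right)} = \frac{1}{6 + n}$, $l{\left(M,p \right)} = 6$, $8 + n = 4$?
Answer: $172$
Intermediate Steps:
$n = -4$ ($n = -8 + 4 = -4$)
$Y = -43$ ($Y = 7 - 50 = -43$)
$Q{\left(W,g \right)} = \frac{1}{2}$ ($Q{\left(W,g \right)} = \frac{1}{6 - 4} = \frac{1}{2}$)
$o{\left(I \right)} = -9 + \frac{2}{I}$
$S{\left(H,X \right)} = -4$ ($S{\left(H,X \right)} = \left(-9 + \frac{2}{-2}\right) + 6 = \left(-9 + 2 \left(- \frac{1}{2}\right)\right) + 6 = \left(-9 - 1\right) + 6 = -10 + 6 = -4$)
$S{\left(Q{\left(-1,-2 \right)},-6 \right)} Y = \left(-4\right) \left(-43\right) = 172$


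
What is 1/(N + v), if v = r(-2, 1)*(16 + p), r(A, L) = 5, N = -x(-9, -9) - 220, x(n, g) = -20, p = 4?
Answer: -1/100 ≈ -0.010000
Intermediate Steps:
N = -200 (N = -1*(-20) - 220 = 20 - 220 = -200)
v = 100 (v = 5*(16 + 4) = 5*20 = 100)
1/(N + v) = 1/(-200 + 100) = 1/(-100) = -1/100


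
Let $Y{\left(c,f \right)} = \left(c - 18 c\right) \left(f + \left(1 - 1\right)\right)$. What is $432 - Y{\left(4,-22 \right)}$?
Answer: $-1064$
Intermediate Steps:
$Y{\left(c,f \right)} = - 17 c f$ ($Y{\left(c,f \right)} = - 17 c \left(f + \left(1 - 1\right)\right) = - 17 c \left(f + 0\right) = - 17 c f$)
$432 - Y{\left(4,-22 \right)} = 432 - \left(-17\right) 4 \left(-22\right) = 432 - 1496 = -1064$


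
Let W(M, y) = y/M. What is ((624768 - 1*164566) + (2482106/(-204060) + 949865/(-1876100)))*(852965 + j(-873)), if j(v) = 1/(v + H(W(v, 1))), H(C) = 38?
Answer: 125478146981984375044349/319668866610 ≈ 3.9253e+11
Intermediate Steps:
j(v) = 1/(38 + v) (j(v) = 1/(v + 38) = 1/(38 + v))
((624768 - 1*164566) + (2482106/(-204060) + 949865/(-1876100)))*(852965 + j(-873)) = ((624768 - 1*164566) + (2482106/(-204060) + 949865/(-1876100)))*(852965 + 1/(38 - 873)) = ((624768 - 164566) + (2482106*(-1/204060) + 949865*(-1/1876100)))*(852965 + 1/(-835)) = (460202 + (-1241053/102030 - 189973/375220))*(852965 - 1/835) = (460202 - 9701017037/765673932)*(712225774/835) = (352354973837227/765673932)*(712225774/835) = 125478146981984375044349/319668866610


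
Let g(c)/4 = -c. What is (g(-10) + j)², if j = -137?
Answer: 9409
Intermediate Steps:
g(c) = -4*c (g(c) = 4*(-c) = -4*c)
(g(-10) + j)² = (-4*(-10) - 137)² = (40 - 137)² = (-97)² = 9409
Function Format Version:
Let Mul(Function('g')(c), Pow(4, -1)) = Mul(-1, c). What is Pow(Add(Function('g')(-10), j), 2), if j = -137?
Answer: 9409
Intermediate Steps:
Function('g')(c) = Mul(-4, c) (Function('g')(c) = Mul(4, Mul(-1, c)) = Mul(-4, c))
Pow(Add(Function('g')(-10), j), 2) = Pow(Add(Mul(-4, -10), -137), 2) = Pow(Add(40, -137), 2) = Pow(-97, 2) = 9409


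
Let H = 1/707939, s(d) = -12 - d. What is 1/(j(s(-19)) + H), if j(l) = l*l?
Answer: 707939/34689012 ≈ 0.020408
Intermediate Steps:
j(l) = l**2
H = 1/707939 ≈ 1.4126e-6
1/(j(s(-19)) + H) = 1/((-12 - 1*(-19))**2 + 1/707939) = 1/((-12 + 19)**2 + 1/707939) = 1/(7**2 + 1/707939) = 1/(49 + 1/707939) = 1/(34689012/707939) = 707939/34689012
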